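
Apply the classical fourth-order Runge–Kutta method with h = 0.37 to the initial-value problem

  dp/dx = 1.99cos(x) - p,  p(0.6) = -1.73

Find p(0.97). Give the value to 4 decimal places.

-0.7673

RK4: k1 = f(x_n, p_n); k2 = f(x_n + h/2, p_n + (h/2)·k1); k3 = f(x_n + h/2, p_n + (h/2)·k2); k4 = f(x_n + h, p_n + h·k3); p_{n+1} = p_n + (h/6)·(k1 + 2k2 + 2k3 + k4).
x=0.600000, p=-1.730000:
  k1 = f(0.600000, -1.730000) = 3.372418
  k2 = f(0.785000, -1.106103) = 2.513805
  k3 = f(0.785000, -1.264946) = 2.672649
  k4 = f(0.970000, -0.741120) = 1.866066
  p ← -1.730000 + (0.37/6)·(k1 + 2k2 + 2k3 + k4) = -0.767297
p(0.97) ≈ -0.7673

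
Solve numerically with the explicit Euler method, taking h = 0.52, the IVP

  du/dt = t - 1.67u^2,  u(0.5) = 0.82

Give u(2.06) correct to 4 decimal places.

1.0399

Euler: u_{n+1} = u_n + h·f(t_n, u_n).
t=0.500000, u=0.820000: f=-0.622908 → u ← 0.820000 + 0.52·(-0.622908) = 0.496088
t=1.020000, u=0.496088: f=0.609008 → u ← 0.496088 + 0.52·0.609008 = 0.812772
t=1.540000, u=0.812772: f=0.436801 → u ← 0.812772 + 0.52·0.436801 = 1.039908
u(2.06) ≈ 1.0399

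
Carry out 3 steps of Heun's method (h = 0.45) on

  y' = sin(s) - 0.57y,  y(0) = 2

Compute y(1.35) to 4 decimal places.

1.5389

Heun: k1 = f(s_n, y_n); k2 = f(s_n + h, y_n + h·k1); y_{n+1} = y_n + (h/2)·(k1 + k2).
s=0.000000, y=2.000000:
  k1 = f(0.000000, 2.000000) = -1.140000
  k2 = f(0.450000, 1.487000) = -0.412624
  y ← 2.000000 + (0.45/2)·(-1.140000 + (-0.412624)) = 1.650659
s=0.450000, y=1.650659:
  k1 = f(0.450000, 1.650659) = -0.505910
  k2 = f(0.900000, 1.423000) = -0.027783
  y ← 1.650659 + (0.45/2)·(-0.505910 + (-0.027783)) = 1.530578
s=0.900000, y=1.530578:
  k1 = f(0.900000, 1.530578) = -0.089103
  k2 = f(1.350000, 1.490482) = 0.126148
  y ← 1.530578 + (0.45/2)·(-0.089103 + 0.126148) = 1.538914
y(1.35) ≈ 1.5389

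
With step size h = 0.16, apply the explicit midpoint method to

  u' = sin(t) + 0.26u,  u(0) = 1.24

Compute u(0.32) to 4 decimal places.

1.3994

Midpoint: k1 = f(t_n, u_n); k2 = f(t_n + h/2, u_n + (h/2)·k1); u_{n+1} = u_n + h·k2.
t=0.000000, u=1.240000:
  k1 = f(0.000000, 1.240000) = 0.322400
  k2 = f(0.080000, 1.265792) = 0.409021
  u ← 1.240000 + 0.16·0.409021 = 1.305443
t=0.160000, u=1.305443:
  k1 = f(0.160000, 1.305443) = 0.498733
  k2 = f(0.240000, 1.345342) = 0.587492
  u ← 1.305443 + 0.16·0.587492 = 1.399442
u(0.32) ≈ 1.3994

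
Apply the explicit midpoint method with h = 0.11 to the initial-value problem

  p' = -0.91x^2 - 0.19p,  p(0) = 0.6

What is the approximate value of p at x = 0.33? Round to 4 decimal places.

Midpoint: k1 = f(x_n, p_n); k2 = f(x_n + h/2, p_n + (h/2)·k1); p_{n+1} = p_n + h·k2.
x=0.000000, p=0.600000:
  k1 = f(0.000000, 0.600000) = -0.114000
  k2 = f(0.055000, 0.593730) = -0.115561
  p ← 0.600000 + 0.11·(-0.115561) = 0.587288
x=0.110000, p=0.587288:
  k1 = f(0.110000, 0.587288) = -0.122596
  k2 = f(0.165000, 0.580545) = -0.135078
  p ← 0.587288 + 0.11·(-0.135078) = 0.572430
x=0.220000, p=0.572430:
  k1 = f(0.220000, 0.572430) = -0.152806
  k2 = f(0.275000, 0.564025) = -0.175984
  p ← 0.572430 + 0.11·(-0.175984) = 0.553071
p(0.33) ≈ 0.5531

0.5531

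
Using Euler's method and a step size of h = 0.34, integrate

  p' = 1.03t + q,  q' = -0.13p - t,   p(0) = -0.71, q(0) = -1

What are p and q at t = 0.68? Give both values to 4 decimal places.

-1.2603, -1.0378

Euler on (p,q): p_{n+1} = p_n + h·p', q_{n+1} = q_n + h·q'.
0.000000: (-0.710000, -1.000000); f=(-1.000000, 0.092300) → (-1.050000, -0.968618)
0.340000: (-1.050000, -0.968618); f=(-0.618418, -0.203500) → (-1.260262, -1.037808)
(p(0.68), q(0.68)) ≈ (-1.2603, -1.0378)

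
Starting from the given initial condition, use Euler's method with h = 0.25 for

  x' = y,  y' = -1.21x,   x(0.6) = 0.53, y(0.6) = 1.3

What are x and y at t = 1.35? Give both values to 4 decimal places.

1.3602, 0.5362

Euler on (x,y): x_{n+1} = x_n + h·x', y_{n+1} = y_n + h·y'.
0.600000: (0.530000, 1.300000); f=(1.300000, -0.641300) → (0.855000, 1.139675)
0.850000: (0.855000, 1.139675); f=(1.139675, -1.034550) → (1.139919, 0.881038)
1.100000: (1.139919, 0.881038); f=(0.881038, -1.379302) → (1.360178, 0.536212)
(x(1.35), y(1.35)) ≈ (1.3602, 0.5362)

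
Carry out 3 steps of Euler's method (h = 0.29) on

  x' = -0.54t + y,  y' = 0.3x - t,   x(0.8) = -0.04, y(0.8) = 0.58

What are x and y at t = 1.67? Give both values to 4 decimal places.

Euler on (x,y): x_{n+1} = x_n + h·x', y_{n+1} = y_n + h·y'.
0.800000: (-0.040000, 0.580000); f=(0.148000, -0.812000) → (0.002920, 0.344520)
1.090000: (0.002920, 0.344520); f=(-0.244080, -1.089124) → (-0.067863, 0.028674)
1.380000: (-0.067863, 0.028674); f=(-0.716526, -1.400359) → (-0.275656, -0.377430)
(x(1.67), y(1.67)) ≈ (-0.2757, -0.3774)

-0.2757, -0.3774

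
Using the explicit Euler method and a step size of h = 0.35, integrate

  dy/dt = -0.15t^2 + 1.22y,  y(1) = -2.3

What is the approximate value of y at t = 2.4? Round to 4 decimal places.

Euler: y_{n+1} = y_n + h·f(t_n, y_n).
t=1.000000, y=-2.300000: f=-2.956000 → y ← -2.300000 + 0.35·(-2.956000) = -3.334600
t=1.350000, y=-3.334600: f=-4.341587 → y ← -3.334600 + 0.35·(-4.341587) = -4.854155
t=1.700000, y=-4.854155: f=-6.355570 → y ← -4.854155 + 0.35·(-6.355570) = -7.078605
t=2.050000, y=-7.078605: f=-9.266273 → y ← -7.078605 + 0.35·(-9.266273) = -10.321800
y(2.4) ≈ -10.3218

-10.3218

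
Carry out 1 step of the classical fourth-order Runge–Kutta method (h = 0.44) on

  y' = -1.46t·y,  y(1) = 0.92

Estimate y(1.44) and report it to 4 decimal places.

RK4: k1 = f(t_n, y_n); k2 = f(t_n + h/2, y_n + (h/2)·k1); k3 = f(t_n + h/2, y_n + (h/2)·k2); k4 = f(t_n + h, y_n + h·k3); y_{n+1} = y_n + (h/6)·(k1 + 2k2 + 2k3 + k4).
t=1.000000, y=0.920000:
  k1 = f(1.000000, 0.920000) = -1.343200
  k2 = f(1.220000, 0.624496) = -1.112352
  k3 = f(1.220000, 0.675282) = -1.202813
  k4 = f(1.440000, 0.390762) = -0.821538
  y ← 0.920000 + (0.44/6)·(k1 + 2k2 + 2k3 + k4) = 0.421695
y(1.44) ≈ 0.4217

0.4217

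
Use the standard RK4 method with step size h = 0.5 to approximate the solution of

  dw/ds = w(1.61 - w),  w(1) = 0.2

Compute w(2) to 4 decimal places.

RK4: k1 = f(s_n, w_n); k2 = f(s_n + h/2, w_n + (h/2)·k1); k3 = f(s_n + h/2, w_n + (h/2)·k2); k4 = f(s_n + h, w_n + h·k3); w_{n+1} = w_n + (h/6)·(k1 + 2k2 + 2k3 + k4).
s=1.000000, w=0.200000:
  k1 = f(1.000000, 0.200000) = 0.282000
  k2 = f(1.250000, 0.270500) = 0.362335
  k3 = f(1.250000, 0.290584) = 0.383401
  k4 = f(1.500000, 0.391700) = 0.477208
  w ← 0.200000 + (0.5/6)·(k1 + 2k2 + 2k3 + k4) = 0.387557
s=1.500000, w=0.387557:
  k1 = f(1.500000, 0.387557) = 0.473766
  k2 = f(1.750000, 0.505998) = 0.558623
  k3 = f(1.750000, 0.527212) = 0.570859
  k4 = f(2.000000, 0.672986) = 0.630597
  w ← 0.387557 + (0.5/6)·(k1 + 2k2 + 2k3 + k4) = 0.667834
w(2) ≈ 0.6678

0.6678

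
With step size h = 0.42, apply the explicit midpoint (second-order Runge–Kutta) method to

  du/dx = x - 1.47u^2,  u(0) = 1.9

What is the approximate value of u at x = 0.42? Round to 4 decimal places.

Midpoint: k1 = f(x_n, u_n); k2 = f(x_n + h/2, u_n + (h/2)·k1); u_{n+1} = u_n + h·k2.
x=0.000000, u=1.900000:
  k1 = f(0.000000, 1.900000) = -5.306700
  k2 = f(0.210000, 0.785593) = -0.697220
  u ← 1.900000 + 0.42·(-0.697220) = 1.607168
u(0.42) ≈ 1.6072

1.6072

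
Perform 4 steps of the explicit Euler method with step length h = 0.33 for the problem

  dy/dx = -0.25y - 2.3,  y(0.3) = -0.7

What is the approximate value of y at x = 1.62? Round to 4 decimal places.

-3.1766

Euler: y_{n+1} = y_n + h·f(x_n, y_n).
x=0.300000, y=-0.700000: f=-2.125000 → y ← -0.700000 + 0.33·(-2.125000) = -1.401250
x=0.630000, y=-1.401250: f=-1.949687 → y ← -1.401250 + 0.33·(-1.949687) = -2.044647
x=0.960000, y=-2.044647: f=-1.788838 → y ← -2.044647 + 0.33·(-1.788838) = -2.634964
x=1.290000, y=-2.634964: f=-1.641259 → y ← -2.634964 + 0.33·(-1.641259) = -3.176579
y(1.62) ≈ -3.1766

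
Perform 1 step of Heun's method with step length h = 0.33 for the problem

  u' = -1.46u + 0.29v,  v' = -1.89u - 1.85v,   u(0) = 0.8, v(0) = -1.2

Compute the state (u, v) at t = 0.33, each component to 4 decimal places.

0.4314, -0.8817

Heun on (u,v): k1 = f(t_n, state_n); k2 = f(t_n + h, state_n + h·k1); state_{n+1} = state_n + (h/2)·(k1 + k2).
0.000000: (0.800000, -1.200000)
  k1 = (-1.516000, 0.708000)
  predictor → (0.299720, -0.966360)
  k2 = (-0.717836, 1.221295)
  → (0.431417, -0.881666)
(u(0.33), v(0.33)) ≈ (0.4314, -0.8817)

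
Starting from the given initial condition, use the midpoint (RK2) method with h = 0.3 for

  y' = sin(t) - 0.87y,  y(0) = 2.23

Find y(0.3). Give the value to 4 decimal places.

1.7688

Midpoint: k1 = f(t_n, y_n); k2 = f(t_n + h/2, y_n + (h/2)·k1); y_{n+1} = y_n + h·k2.
t=0.000000, y=2.230000:
  k1 = f(0.000000, 2.230000) = -1.940100
  k2 = f(0.150000, 1.938985) = -1.537479
  y ← 2.230000 + 0.3·(-1.537479) = 1.768756
y(0.3) ≈ 1.7688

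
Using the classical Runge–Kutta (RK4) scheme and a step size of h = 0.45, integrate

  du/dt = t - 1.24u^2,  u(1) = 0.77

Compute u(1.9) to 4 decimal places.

RK4: k1 = f(t_n, u_n); k2 = f(t_n + h/2, u_n + (h/2)·k1); k3 = f(t_n + h/2, u_n + (h/2)·k2); k4 = f(t_n + h, u_n + h·k3); u_{n+1} = u_n + (h/6)·(k1 + 2k2 + 2k3 + k4).
t=1.000000, u=0.770000:
  k1 = f(1.000000, 0.770000) = 0.264804
  k2 = f(1.225000, 0.829581) = 0.371626
  k3 = f(1.225000, 0.853616) = 0.321461
  k4 = f(1.450000, 0.914658) = 0.412618
  u ← 0.770000 + (0.45/6)·(k1 + 2k2 + 2k3 + k4) = 0.924770
t=1.450000, u=0.924770:
  k1 = f(1.450000, 0.924770) = 0.389553
  k2 = f(1.675000, 1.012419) = 0.404009
  k3 = f(1.675000, 1.015672) = 0.395829
  k4 = f(1.900000, 1.102893) = 0.391698
  u ← 0.924770 + (0.45/6)·(k1 + 2k2 + 2k3 + k4) = 1.103339
u(1.9) ≈ 1.1033

1.1033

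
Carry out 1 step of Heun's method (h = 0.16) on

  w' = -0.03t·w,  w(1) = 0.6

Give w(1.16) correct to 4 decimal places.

Heun: k1 = f(t_n, w_n); k2 = f(t_n + h, w_n + h·k1); w_{n+1} = w_n + (h/2)·(k1 + k2).
t=1.000000, w=0.600000:
  k1 = f(1.000000, 0.600000) = -0.018000
  k2 = f(1.160000, 0.597120) = -0.020780
  w ← 0.600000 + (0.16/2)·(-0.018000 + (-0.020780)) = 0.596898
w(1.16) ≈ 0.5969

0.5969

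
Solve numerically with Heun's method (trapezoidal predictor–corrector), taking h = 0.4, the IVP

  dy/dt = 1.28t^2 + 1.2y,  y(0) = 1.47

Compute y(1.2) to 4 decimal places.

7.0405

Heun: k1 = f(t_n, y_n); k2 = f(t_n + h, y_n + h·k1); y_{n+1} = y_n + (h/2)·(k1 + k2).
t=0.000000, y=1.470000:
  k1 = f(0.000000, 1.470000) = 1.764000
  k2 = f(0.400000, 2.175600) = 2.815520
  y ← 1.470000 + (0.4/2)·(1.764000 + 2.815520) = 2.385904
t=0.400000, y=2.385904:
  k1 = f(0.400000, 2.385904) = 3.067885
  k2 = f(0.800000, 3.613058) = 5.154870
  y ← 2.385904 + (0.4/2)·(3.067885 + 5.154870) = 4.030455
t=0.800000, y=4.030455:
  k1 = f(0.800000, 4.030455) = 5.655746
  k2 = f(1.200000, 6.292753) = 9.394504
  y ← 4.030455 + (0.4/2)·(5.655746 + 9.394504) = 7.040505
y(1.2) ≈ 7.0405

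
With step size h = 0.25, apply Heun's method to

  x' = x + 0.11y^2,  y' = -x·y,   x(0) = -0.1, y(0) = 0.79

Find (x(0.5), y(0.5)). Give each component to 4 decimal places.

-0.1180, 0.8340

Heun on (x,y): k1 = f(s_n, state_n); k2 = f(s_n + h, state_n + h·k1); state_{n+1} = state_n + (h/2)·(k1 + k2).
0.000000: (-0.100000, 0.790000)
  k1 = (-0.031349, 0.079000)
  predictor → (-0.107837, 0.809750)
  k2 = (-0.035711, 0.087321)
  → (-0.108382, 0.810790)
0.250000: (-0.108382, 0.810790)
  k1 = (-0.036071, 0.087875)
  predictor → (-0.117400, 0.832759)
  k2 = (-0.041116, 0.097766)
  → (-0.118031, 0.833995)
(x(0.5), y(0.5)) ≈ (-0.1180, 0.8340)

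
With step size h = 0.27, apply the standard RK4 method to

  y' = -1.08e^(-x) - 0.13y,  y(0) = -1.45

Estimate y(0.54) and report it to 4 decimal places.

RK4: k1 = f(x_n, y_n); k2 = f(x_n + h/2, y_n + (h/2)·k1); k3 = f(x_n + h/2, y_n + (h/2)·k2); k4 = f(x_n + h, y_n + h·k3); y_{n+1} = y_n + (h/6)·(k1 + 2k2 + 2k3 + k4).
x=0.000000, y=-1.450000:
  k1 = f(0.000000, -1.450000) = -0.891500
  k2 = f(0.135000, -1.570353) = -0.739467
  k3 = f(0.135000, -1.549828) = -0.742136
  k4 = f(0.270000, -1.650377) = -0.609901
  y ← -1.450000 + (0.27/6)·(k1 + 2k2 + 2k3 + k4) = -1.650907
x=0.270000, y=-1.650907:
  k1 = f(0.270000, -1.650907) = -0.609832
  k2 = f(0.405000, -1.733235) = -0.495014
  k3 = f(0.405000, -1.717734) = -0.497030
  k4 = f(0.540000, -1.785105) = -0.397304
  y ← -1.650907 + (0.27/6)·(k1 + 2k2 + 2k3 + k4) = -1.785512
y(0.54) ≈ -1.7855

-1.7855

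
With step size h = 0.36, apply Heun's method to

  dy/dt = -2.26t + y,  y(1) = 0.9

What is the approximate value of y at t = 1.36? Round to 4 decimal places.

Heun: k1 = f(t_n, y_n); k2 = f(t_n + h, y_n + h·k1); y_{n+1} = y_n + (h/2)·(k1 + k2).
t=1.000000, y=0.900000:
  k1 = f(1.000000, 0.900000) = -1.360000
  k2 = f(1.360000, 0.410400) = -2.663200
  y ← 0.900000 + (0.36/2)·(-1.360000 + (-2.663200)) = 0.175824
y(1.36) ≈ 0.1758

0.1758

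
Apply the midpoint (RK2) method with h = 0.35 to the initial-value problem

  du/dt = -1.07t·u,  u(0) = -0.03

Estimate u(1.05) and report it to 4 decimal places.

-0.0164

Midpoint: k1 = f(t_n, u_n); k2 = f(t_n + h/2, u_n + (h/2)·k1); u_{n+1} = u_n + h·k2.
t=0.000000, u=-0.030000:
  k1 = f(0.000000, -0.030000) = 0.000000
  k2 = f(0.175000, -0.030000) = 0.005618
  u ← -0.030000 + 0.35·0.005618 = -0.028034
t=0.350000, u=-0.028034:
  k1 = f(0.350000, -0.028034) = 0.010499
  k2 = f(0.525000, -0.026197) = 0.014716
  u ← -0.028034 + 0.35·0.014716 = -0.022883
t=0.700000, u=-0.022883:
  k1 = f(0.700000, -0.022883) = 0.017140
  k2 = f(0.875000, -0.019884) = 0.018616
  u ← -0.022883 + 0.35·0.018616 = -0.016368
u(1.05) ≈ -0.0164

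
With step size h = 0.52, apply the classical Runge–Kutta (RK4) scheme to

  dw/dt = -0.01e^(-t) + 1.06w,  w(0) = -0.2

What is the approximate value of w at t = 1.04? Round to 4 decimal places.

-0.6149

RK4: k1 = f(t_n, w_n); k2 = f(t_n + h/2, w_n + (h/2)·k1); k3 = f(t_n + h/2, w_n + (h/2)·k2); k4 = f(t_n + h, w_n + h·k3); w_{n+1} = w_n + (h/6)·(k1 + 2k2 + 2k3 + k4).
t=0.000000, w=-0.200000:
  k1 = f(0.000000, -0.200000) = -0.222000
  k2 = f(0.260000, -0.257720) = -0.280894
  k3 = f(0.260000, -0.273032) = -0.297125
  k4 = f(0.520000, -0.354505) = -0.381720
  w ← -0.200000 + (0.52/6)·(k1 + 2k2 + 2k3 + k4) = -0.352512
t=0.520000, w=-0.352512:
  k1 = f(0.520000, -0.352512) = -0.379608
  k2 = f(0.780000, -0.451210) = -0.482867
  k3 = f(0.780000, -0.478058) = -0.511325
  k4 = f(1.040000, -0.618401) = -0.659040
  w ← -0.352512 + (0.52/6)·(k1 + 2k2 + 2k3 + k4) = -0.614855
w(1.04) ≈ -0.6149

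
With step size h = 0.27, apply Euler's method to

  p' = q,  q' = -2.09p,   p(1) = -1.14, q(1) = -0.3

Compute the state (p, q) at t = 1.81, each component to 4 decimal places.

-0.8496, 1.6690

Euler on (p,q): p_{n+1} = p_n + h·p', q_{n+1} = q_n + h·q'.
1.000000: (-1.140000, -0.300000); f=(-0.300000, 2.382600) → (-1.221000, 0.343302)
1.270000: (-1.221000, 0.343302); f=(0.343302, 2.551890) → (-1.128308, 1.032312)
1.540000: (-1.128308, 1.032312); f=(1.032312, 2.358165) → (-0.849584, 1.669017)
(p(1.81), q(1.81)) ≈ (-0.8496, 1.6690)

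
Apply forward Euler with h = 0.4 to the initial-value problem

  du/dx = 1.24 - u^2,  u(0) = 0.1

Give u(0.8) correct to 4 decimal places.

0.9478

Euler: u_{n+1} = u_n + h·f(x_n, u_n).
x=0.000000, u=0.100000: f=1.230000 → u ← 0.100000 + 0.4·1.230000 = 0.592000
x=0.400000, u=0.592000: f=0.889536 → u ← 0.592000 + 0.4·0.889536 = 0.947814
u(0.8) ≈ 0.9478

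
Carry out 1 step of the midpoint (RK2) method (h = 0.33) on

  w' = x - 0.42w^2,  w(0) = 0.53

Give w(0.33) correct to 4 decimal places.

0.5483

Midpoint: k1 = f(x_n, w_n); k2 = f(x_n + h/2, w_n + (h/2)·k1); w_{n+1} = w_n + h·k2.
x=0.000000, w=0.530000:
  k1 = f(0.000000, 0.530000) = -0.117978
  k2 = f(0.165000, 0.510534) = 0.055529
  w ← 0.530000 + 0.33·0.055529 = 0.548325
w(0.33) ≈ 0.5483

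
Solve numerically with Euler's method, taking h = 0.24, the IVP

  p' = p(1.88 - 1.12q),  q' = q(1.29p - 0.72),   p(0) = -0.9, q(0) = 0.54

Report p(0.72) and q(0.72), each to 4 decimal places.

Euler on (p,q): p_{n+1} = p_n + h·p', q_{n+1} = q_n + h·q'.
0.000000: (-0.900000, 0.540000); f=(-1.147680, -1.015740) → (-1.175443, 0.296222)
0.240000: (-1.175443, 0.296222); f=(-1.819857, -0.662449) → (-1.612209, 0.137235)
0.480000: (-1.612209, 0.137235); f=(-2.783152, -0.384223) → (-2.280165, 0.045021)
(p(0.72), q(0.72)) ≈ (-2.2802, 0.0450)

-2.2802, 0.0450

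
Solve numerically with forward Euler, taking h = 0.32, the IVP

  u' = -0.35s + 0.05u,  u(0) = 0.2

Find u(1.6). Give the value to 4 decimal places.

Euler: u_{n+1} = u_n + h·f(s_n, u_n).
s=0.000000, u=0.200000: f=0.010000 → u ← 0.200000 + 0.32·0.010000 = 0.203200
s=0.320000, u=0.203200: f=-0.101840 → u ← 0.203200 + 0.32·(-0.101840) = 0.170611
s=0.640000, u=0.170611: f=-0.215469 → u ← 0.170611 + 0.32·(-0.215469) = 0.101661
s=0.960000, u=0.101661: f=-0.330917 → u ← 0.101661 + 0.32·(-0.330917) = -0.004232
s=1.280000, u=-0.004232: f=-0.448212 → u ← -0.004232 + 0.32·(-0.448212) = -0.147660
u(1.6) ≈ -0.1477

-0.1477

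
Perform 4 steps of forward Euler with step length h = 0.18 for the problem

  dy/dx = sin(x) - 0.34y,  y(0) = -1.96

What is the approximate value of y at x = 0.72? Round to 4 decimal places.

-1.3420

Euler: y_{n+1} = y_n + h·f(x_n, y_n).
x=0.000000, y=-1.960000: f=0.666400 → y ← -1.960000 + 0.18·0.666400 = -1.840048
x=0.180000, y=-1.840048: f=0.804646 → y ← -1.840048 + 0.18·0.804646 = -1.695212
x=0.360000, y=-1.695212: f=0.928646 → y ← -1.695212 + 0.18·0.928646 = -1.528055
x=0.540000, y=-1.528055: f=1.033675 → y ← -1.528055 + 0.18·1.033675 = -1.341994
y(0.72) ≈ -1.3420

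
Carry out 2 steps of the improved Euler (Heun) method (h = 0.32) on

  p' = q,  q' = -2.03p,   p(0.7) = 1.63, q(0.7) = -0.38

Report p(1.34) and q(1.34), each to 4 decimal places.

0.7520, -2.1237

Heun on (p,q): k1 = f(t_n, state_n); k2 = f(t_n + h, state_n + h·k1); state_{n+1} = state_n + (h/2)·(k1 + k2).
0.700000: (1.630000, -0.380000)
  k1 = (-0.380000, -3.308900)
  predictor → (1.508400, -1.438848)
  k2 = (-1.438848, -3.062052)
  → (1.338984, -1.399352)
1.020000: (1.338984, -1.399352)
  k1 = (-1.399352, -2.718138)
  predictor → (0.891192, -2.269157)
  k2 = (-2.269157, -1.809119)
  → (0.752023, -2.123713)
(p(1.34), q(1.34)) ≈ (0.7520, -2.1237)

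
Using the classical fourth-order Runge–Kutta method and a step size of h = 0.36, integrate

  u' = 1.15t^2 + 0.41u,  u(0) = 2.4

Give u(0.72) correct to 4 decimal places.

RK4: k1 = f(t_n, u_n); k2 = f(t_n + h/2, u_n + (h/2)·k1); k3 = f(t_n + h/2, u_n + (h/2)·k2); k4 = f(t_n + h, u_n + h·k3); u_{n+1} = u_n + (h/6)·(k1 + 2k2 + 2k3 + k4).
t=0.000000, u=2.400000:
  k1 = f(0.000000, 2.400000) = 0.984000
  k2 = f(0.180000, 2.577120) = 1.093879
  k3 = f(0.180000, 2.596898) = 1.101988
  k4 = f(0.360000, 2.796716) = 1.295693
  u ← 2.400000 + (0.36/6)·(k1 + 2k2 + 2k3 + k4) = 2.800286
t=0.360000, u=2.800286:
  k1 = f(0.360000, 2.800286) = 1.297157
  k2 = f(0.540000, 3.033774) = 1.579187
  k3 = f(0.540000, 3.084539) = 1.600001
  k4 = f(0.720000, 3.376286) = 1.980437
  u ← 2.800286 + (0.36/6)·(k1 + 2k2 + 2k3 + k4) = 3.378444
u(0.72) ≈ 3.3784

3.3784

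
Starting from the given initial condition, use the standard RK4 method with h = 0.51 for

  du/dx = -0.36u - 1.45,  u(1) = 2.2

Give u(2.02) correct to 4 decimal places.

RK4: k1 = f(x_n, u_n); k2 = f(x_n + h/2, u_n + (h/2)·k1); k3 = f(x_n + h/2, u_n + (h/2)·k2); k4 = f(x_n + h, u_n + h·k3); u_{n+1} = u_n + (h/6)·(k1 + 2k2 + 2k3 + k4).
x=1.000000, u=2.200000:
  k1 = f(1.000000, 2.200000) = -2.242000
  k2 = f(1.255000, 1.628290) = -2.036184
  k3 = f(1.255000, 1.680773) = -2.055078
  k4 = f(1.510000, 1.151910) = -1.864688
  u ← 2.200000 + (0.51/6)·(k1 + 2k2 + 2k3 + k4) = 1.155417
x=1.510000, u=1.155417:
  k1 = f(1.510000, 1.155417) = -1.865950
  k2 = f(1.765000, 0.679600) = -1.694656
  k3 = f(1.765000, 0.723280) = -1.710381
  k4 = f(2.020000, 0.283123) = -1.551924
  u ← 1.155417 + (0.51/6)·(k1 + 2k2 + 2k3 + k4) = 0.286041
u(2.02) ≈ 0.2860

0.2860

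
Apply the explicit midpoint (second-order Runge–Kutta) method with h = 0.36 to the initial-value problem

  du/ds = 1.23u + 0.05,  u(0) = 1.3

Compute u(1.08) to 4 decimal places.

4.8637

Midpoint: k1 = f(s_n, u_n); k2 = f(s_n + h/2, u_n + (h/2)·k1); u_{n+1} = u_n + h·k2.
s=0.000000, u=1.300000:
  k1 = f(0.000000, 1.300000) = 1.649000
  k2 = f(0.180000, 1.596820) = 2.014089
  u ← 1.300000 + 0.36·2.014089 = 2.025072
s=0.360000, u=2.025072:
  k1 = f(0.360000, 2.025072) = 2.540838
  k2 = f(0.540000, 2.482423) = 3.103380
  u ← 2.025072 + 0.36·3.103380 = 3.142289
s=0.720000, u=3.142289:
  k1 = f(0.720000, 3.142289) = 3.915015
  k2 = f(0.900000, 3.846991) = 4.781799
  u ← 3.142289 + 0.36·4.781799 = 4.863737
u(1.08) ≈ 4.8637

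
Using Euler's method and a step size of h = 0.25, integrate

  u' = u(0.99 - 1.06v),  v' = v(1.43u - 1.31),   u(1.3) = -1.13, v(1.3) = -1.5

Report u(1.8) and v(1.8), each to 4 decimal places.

Euler on (u,v): u_{n+1} = u_n + h·u', v_{n+1} = v_n + h·v'.
1.300000: (-1.130000, -1.500000); f=(-2.915400, 4.388850) → (-1.858850, -0.402788)
1.550000: (-1.858850, -0.402788); f=(-2.633906, 1.598323) → (-2.517327, -0.003207)
(u(1.8), v(1.8)) ≈ (-2.5173, -0.0032)

-2.5173, -0.0032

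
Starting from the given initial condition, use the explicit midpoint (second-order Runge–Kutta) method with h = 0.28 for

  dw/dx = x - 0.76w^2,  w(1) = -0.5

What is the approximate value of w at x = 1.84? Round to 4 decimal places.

Midpoint: k1 = f(x_n, w_n); k2 = f(x_n + h/2, w_n + (h/2)·k1); w_{n+1} = w_n + h·k2.
x=1.000000, w=-0.500000:
  k1 = f(1.000000, -0.500000) = 0.810000
  k2 = f(1.140000, -0.386600) = 1.026411
  w ← -0.500000 + 0.28·1.026411 = -0.212605
x=1.280000, w=-0.212605:
  k1 = f(1.280000, -0.212605) = 1.245647
  k2 = f(1.420000, -0.038214) = 1.418890
  w ← -0.212605 + 0.28·1.418890 = 0.184684
x=1.560000, w=0.184684:
  k1 = f(1.560000, 0.184684) = 1.534078
  k2 = f(1.700000, 0.399455) = 1.578731
  w ← 0.184684 + 0.28·1.578731 = 0.626729
w(1.84) ≈ 0.6267

0.6267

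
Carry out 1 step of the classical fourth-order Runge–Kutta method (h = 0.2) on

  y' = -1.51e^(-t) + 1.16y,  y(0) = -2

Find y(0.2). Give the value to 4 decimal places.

RK4: k1 = f(t_n, y_n); k2 = f(t_n + h/2, y_n + (h/2)·k1); k3 = f(t_n + h/2, y_n + (h/2)·k2); k4 = f(t_n + h, y_n + h·k3); y_{n+1} = y_n + (h/6)·(k1 + 2k2 + 2k3 + k4).
t=0.000000, y=-2.000000:
  k1 = f(0.000000, -2.000000) = -3.830000
  k2 = f(0.100000, -2.383000) = -4.130585
  k3 = f(0.100000, -2.413058) = -4.165452
  k4 = f(0.200000, -2.833090) = -4.522668
  y ← -2.000000 + (0.2/6)·(k1 + 2k2 + 2k3 + k4) = -2.831491
y(0.2) ≈ -2.8315

-2.8315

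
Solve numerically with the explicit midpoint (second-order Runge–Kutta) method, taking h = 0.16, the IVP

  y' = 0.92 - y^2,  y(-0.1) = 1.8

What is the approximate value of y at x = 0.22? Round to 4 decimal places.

Midpoint: k1 = f(x_n, y_n); k2 = f(x_n + h/2, y_n + (h/2)·k1); y_{n+1} = y_n + h·k2.
x=-0.100000, y=1.800000:
  k1 = f(-0.100000, 1.800000) = -2.320000
  k2 = f(-0.020000, 1.614400) = -1.686287
  y ← 1.800000 + 0.16·(-1.686287) = 1.530194
x=0.060000, y=1.530194:
  k1 = f(0.060000, 1.530194) = -1.421494
  k2 = f(0.140000, 1.416475) = -1.086400
  y ← 1.530194 + 0.16·(-1.086400) = 1.356370
y(0.22) ≈ 1.3564

1.3564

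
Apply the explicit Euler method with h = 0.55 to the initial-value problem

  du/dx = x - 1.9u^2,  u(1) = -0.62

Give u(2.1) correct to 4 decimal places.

Euler: u_{n+1} = u_n + h·f(x_n, u_n).
x=1.000000, u=-0.620000: f=0.269640 → u ← -0.620000 + 0.55·0.269640 = -0.471698
x=1.550000, u=-0.471698: f=1.127252 → u ← -0.471698 + 0.55·1.127252 = 0.148291
u(2.1) ≈ 0.1483

0.1483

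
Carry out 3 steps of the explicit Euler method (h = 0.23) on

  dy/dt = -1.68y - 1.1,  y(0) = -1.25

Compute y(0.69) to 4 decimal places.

Euler: y_{n+1} = y_n + h·f(t_n, y_n).
t=0.000000, y=-1.250000: f=1.000000 → y ← -1.250000 + 0.23·1.000000 = -1.020000
t=0.230000, y=-1.020000: f=0.613600 → y ← -1.020000 + 0.23·0.613600 = -0.878872
t=0.460000, y=-0.878872: f=0.376505 → y ← -0.878872 + 0.23·0.376505 = -0.792276
y(0.69) ≈ -0.7923

-0.7923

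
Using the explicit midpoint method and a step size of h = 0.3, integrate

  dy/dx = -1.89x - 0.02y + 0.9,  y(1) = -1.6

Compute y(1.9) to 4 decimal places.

-3.2159

Midpoint: k1 = f(x_n, y_n); k2 = f(x_n + h/2, y_n + (h/2)·k1); y_{n+1} = y_n + h·k2.
x=1.000000, y=-1.600000:
  k1 = f(1.000000, -1.600000) = -0.958000
  k2 = f(1.150000, -1.743700) = -1.238626
  y ← -1.600000 + 0.3·(-1.238626) = -1.971588
x=1.300000, y=-1.971588:
  k1 = f(1.300000, -1.971588) = -1.517568
  k2 = f(1.450000, -2.199223) = -1.796516
  y ← -1.971588 + 0.3·(-1.796516) = -2.510542
x=1.600000, y=-2.510542:
  k1 = f(1.600000, -2.510542) = -2.073789
  k2 = f(1.750000, -2.821611) = -2.351068
  y ← -2.510542 + 0.3·(-2.351068) = -3.215863
y(1.9) ≈ -3.2159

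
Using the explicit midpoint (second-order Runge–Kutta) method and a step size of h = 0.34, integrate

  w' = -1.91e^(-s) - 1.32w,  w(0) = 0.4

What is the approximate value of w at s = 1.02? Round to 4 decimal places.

Midpoint: k1 = f(s_n, w_n); k2 = f(s_n + h/2, w_n + (h/2)·k1); w_{n+1} = w_n + h·k2.
s=0.000000, w=0.400000:
  k1 = f(0.000000, 0.400000) = -2.438000
  k2 = f(0.170000, -0.014460) = -1.592313
  w ← 0.400000 + 0.34·(-1.592313) = -0.141386
s=0.340000, w=-0.141386:
  k1 = f(0.340000, -0.141386) = -1.172851
  k2 = f(0.510000, -0.340771) = -0.697129
  w ← -0.141386 + 0.34·(-0.697129) = -0.378410
s=0.680000, w=-0.378410:
  k1 = f(0.680000, -0.378410) = -0.468137
  k2 = f(0.850000, -0.457993) = -0.211811
  w ← -0.378410 + 0.34·(-0.211811) = -0.450426
w(1.02) ≈ -0.4504

-0.4504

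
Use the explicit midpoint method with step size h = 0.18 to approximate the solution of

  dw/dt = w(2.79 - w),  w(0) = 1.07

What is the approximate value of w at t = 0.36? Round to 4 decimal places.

1.7591

Midpoint: k1 = f(t_n, w_n); k2 = f(t_n + h/2, w_n + (h/2)·k1); w_{n+1} = w_n + h·k2.
t=0.000000, w=1.070000:
  k1 = f(0.000000, 1.070000) = 1.840400
  k2 = f(0.090000, 1.235636) = 1.920628
  w ← 1.070000 + 0.18·1.920628 = 1.415713
t=0.180000, w=1.415713:
  k1 = f(0.180000, 1.415713) = 1.945596
  k2 = f(0.270000, 1.590817) = 1.907681
  w ← 1.415713 + 0.18·1.907681 = 1.759096
w(0.36) ≈ 1.7591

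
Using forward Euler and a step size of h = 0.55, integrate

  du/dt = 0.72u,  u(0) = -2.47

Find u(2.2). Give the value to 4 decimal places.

-9.3808

Euler: u_{n+1} = u_n + h·f(t_n, u_n).
t=0.000000, u=-2.470000: f=-1.778400 → u ← -2.470000 + 0.55·(-1.778400) = -3.448120
t=0.550000, u=-3.448120: f=-2.482646 → u ← -3.448120 + 0.55·(-2.482646) = -4.813576
t=1.100000, u=-4.813576: f=-3.465774 → u ← -4.813576 + 0.55·(-3.465774) = -6.719751
t=1.650000, u=-6.719751: f=-4.838221 → u ← -6.719751 + 0.55·(-4.838221) = -9.380773
u(2.2) ≈ -9.3808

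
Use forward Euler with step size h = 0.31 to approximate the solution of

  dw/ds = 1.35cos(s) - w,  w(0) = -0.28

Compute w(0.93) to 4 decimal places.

0.7229

Euler: w_{n+1} = w_n + h·f(s_n, w_n).
s=0.000000, w=-0.280000: f=1.630000 → w ← -0.280000 + 0.31·1.630000 = 0.225300
s=0.310000, w=0.225300: f=1.060350 → w ← 0.225300 + 0.31·1.060350 = 0.554009
s=0.620000, w=0.554009: f=0.544727 → w ← 0.554009 + 0.31·0.544727 = 0.722874
w(0.93) ≈ 0.7229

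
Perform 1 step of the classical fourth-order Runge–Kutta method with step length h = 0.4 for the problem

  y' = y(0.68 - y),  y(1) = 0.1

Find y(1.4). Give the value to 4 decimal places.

RK4: k1 = f(x_n, y_n); k2 = f(x_n + h/2, y_n + (h/2)·k1); k3 = f(x_n + h/2, y_n + (h/2)·k2); k4 = f(x_n + h, y_n + h·k3); y_{n+1} = y_n + (h/6)·(k1 + 2k2 + 2k3 + k4).
x=1.000000, y=0.100000:
  k1 = f(1.000000, 0.100000) = 0.058000
  k2 = f(1.200000, 0.111600) = 0.063433
  k3 = f(1.200000, 0.112687) = 0.063929
  k4 = f(1.400000, 0.125571) = 0.069620
  y ← 0.100000 + (0.4/6)·(k1 + 2k2 + 2k3 + k4) = 0.125490
y(1.4) ≈ 0.1255

0.1255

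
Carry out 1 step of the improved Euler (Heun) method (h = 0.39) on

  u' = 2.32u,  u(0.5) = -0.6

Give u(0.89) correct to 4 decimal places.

-1.3885

Heun: k1 = f(s_n, u_n); k2 = f(s_n + h, u_n + h·k1); u_{n+1} = u_n + (h/2)·(k1 + k2).
s=0.500000, u=-0.600000:
  k1 = f(0.500000, -0.600000) = -1.392000
  k2 = f(0.890000, -1.142880) = -2.651482
  u ← -0.600000 + (0.39/2)·(-1.392000 + (-2.651482)) = -1.388479
u(0.89) ≈ -1.3885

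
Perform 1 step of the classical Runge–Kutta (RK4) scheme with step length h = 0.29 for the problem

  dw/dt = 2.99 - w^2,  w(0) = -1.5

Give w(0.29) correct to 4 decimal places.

-1.1697

RK4: k1 = f(t_n, w_n); k2 = f(t_n + h/2, w_n + (h/2)·k1); k3 = f(t_n + h/2, w_n + (h/2)·k2); k4 = f(t_n + h, w_n + h·k3); w_{n+1} = w_n + (h/6)·(k1 + 2k2 + 2k3 + k4).
t=0.000000, w=-1.500000:
  k1 = f(0.000000, -1.500000) = 0.740000
  k2 = f(0.145000, -1.392700) = 1.050387
  k3 = f(0.145000, -1.347694) = 1.173721
  k4 = f(0.290000, -1.159621) = 1.645279
  w ← -1.500000 + (0.29/6)·(k1 + 2k2 + 2k3 + k4) = -1.169714
w(0.29) ≈ -1.1697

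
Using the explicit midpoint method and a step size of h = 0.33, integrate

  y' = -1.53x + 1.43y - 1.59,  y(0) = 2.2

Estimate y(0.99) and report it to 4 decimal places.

4.2683

Midpoint: k1 = f(x_n, y_n); k2 = f(x_n + h/2, y_n + (h/2)·k1); y_{n+1} = y_n + h·k2.
x=0.000000, y=2.200000:
  k1 = f(0.000000, 2.200000) = 1.556000
  k2 = f(0.165000, 2.456740) = 1.670688
  y ← 2.200000 + 0.33·1.670688 = 2.751327
x=0.330000, y=2.751327:
  k1 = f(0.330000, 2.751327) = 1.839498
  k2 = f(0.495000, 3.054844) = 2.021077
  y ← 2.751327 + 0.33·2.021077 = 3.418283
x=0.660000, y=3.418283:
  k1 = f(0.660000, 3.418283) = 2.288344
  k2 = f(0.825000, 3.795859) = 2.575829
  y ← 3.418283 + 0.33·2.575829 = 4.268306
y(0.99) ≈ 4.2683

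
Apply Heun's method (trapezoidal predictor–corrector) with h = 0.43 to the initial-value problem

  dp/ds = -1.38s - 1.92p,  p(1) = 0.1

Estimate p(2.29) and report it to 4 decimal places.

-1.2108

Heun: k1 = f(s_n, p_n); k2 = f(s_n + h, p_n + h·k1); p_{n+1} = p_n + (h/2)·(k1 + k2).
s=1.000000, p=0.100000:
  k1 = f(1.000000, 0.100000) = -1.572000
  k2 = f(1.430000, -0.575960) = -0.867557
  p ← 0.100000 + (0.43/2)·(-1.572000 + (-0.867557)) = -0.424505
s=1.430000, p=-0.424505:
  k1 = f(1.430000, -0.424505) = -1.158351
  k2 = f(1.860000, -0.922596) = -0.795416
  p ← -0.424505 + (0.43/2)·(-1.158351 + (-0.795416)) = -0.844565
s=1.860000, p=-0.844565:
  k1 = f(1.860000, -0.844565) = -0.945236
  k2 = f(2.290000, -1.251016) = -0.758249
  p ← -0.844565 + (0.43/2)·(-0.945236 + (-0.758249)) = -1.210814
p(2.29) ≈ -1.2108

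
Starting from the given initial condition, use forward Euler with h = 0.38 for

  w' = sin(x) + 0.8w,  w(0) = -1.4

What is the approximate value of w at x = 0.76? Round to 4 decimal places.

-2.2396

Euler: w_{n+1} = w_n + h·f(x_n, w_n).
x=0.000000, w=-1.400000: f=-1.120000 → w ← -1.400000 + 0.38·(-1.120000) = -1.825600
x=0.380000, w=-1.825600: f=-1.089560 → w ← -1.825600 + 0.38·(-1.089560) = -2.239633
w(0.76) ≈ -2.2396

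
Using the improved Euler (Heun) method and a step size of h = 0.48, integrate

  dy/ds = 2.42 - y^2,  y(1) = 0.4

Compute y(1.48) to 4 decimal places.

0.9941

Heun: k1 = f(s_n, y_n); k2 = f(s_n + h, y_n + h·k1); y_{n+1} = y_n + (h/2)·(k1 + k2).
s=1.000000, y=0.400000:
  k1 = f(1.000000, 0.400000) = 2.260000
  k2 = f(1.480000, 1.484800) = 0.215369
  y ← 0.400000 + (0.48/2)·(2.260000 + 0.215369) = 0.994089
y(1.48) ≈ 0.9941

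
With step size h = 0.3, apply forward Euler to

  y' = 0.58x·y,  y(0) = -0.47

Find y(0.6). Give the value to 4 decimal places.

Euler: y_{n+1} = y_n + h·f(x_n, y_n).
x=0.000000, y=-0.470000: f=0.000000 → y ← -0.470000 + 0.3·0.000000 = -0.470000
x=0.300000, y=-0.470000: f=-0.081780 → y ← -0.470000 + 0.3·(-0.081780) = -0.494534
y(0.6) ≈ -0.4945

-0.4945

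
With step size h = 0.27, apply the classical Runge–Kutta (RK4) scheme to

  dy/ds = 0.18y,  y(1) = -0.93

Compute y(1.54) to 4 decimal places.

RK4: k1 = f(s_n, y_n); k2 = f(s_n + h/2, y_n + (h/2)·k1); k3 = f(s_n + h/2, y_n + (h/2)·k2); k4 = f(s_n + h, y_n + h·k3); y_{n+1} = y_n + (h/6)·(k1 + 2k2 + 2k3 + k4).
s=1.000000, y=-0.930000:
  k1 = f(1.000000, -0.930000) = -0.167400
  k2 = f(1.135000, -0.952599) = -0.171468
  k3 = f(1.135000, -0.953148) = -0.171567
  k4 = f(1.270000, -0.976323) = -0.175738
  y ← -0.930000 + (0.27/6)·(k1 + 2k2 + 2k3 + k4) = -0.976314
s=1.270000, y=-0.976314:
  k1 = f(1.270000, -0.976314) = -0.175737
  k2 = f(1.405000, -1.000039) = -0.180007
  k3 = f(1.405000, -1.000615) = -0.180111
  k4 = f(1.540000, -1.024944) = -0.184490
  y ← -0.976314 + (0.27/6)·(k1 + 2k2 + 2k3 + k4) = -1.024935
y(1.54) ≈ -1.0249

-1.0249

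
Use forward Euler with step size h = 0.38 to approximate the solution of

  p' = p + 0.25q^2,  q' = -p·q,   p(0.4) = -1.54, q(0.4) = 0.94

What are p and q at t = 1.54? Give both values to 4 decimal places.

Euler on (p,q): p_{n+1} = p_n + h·p', q_{n+1} = q_n + h·q'.
0.400000: (-1.540000, 0.940000); f=(-1.319100, 1.447600) → (-2.041258, 1.490088)
0.780000: (-2.041258, 1.490088); f=(-1.486167, 3.041654) → (-2.606002, 2.645917)
1.160000: (-2.606002, 2.645917); f=(-0.855783, 6.895263) → (-2.931199, 5.266116)
(p(1.54), q(1.54)) ≈ (-2.9312, 5.2661)

-2.9312, 5.2661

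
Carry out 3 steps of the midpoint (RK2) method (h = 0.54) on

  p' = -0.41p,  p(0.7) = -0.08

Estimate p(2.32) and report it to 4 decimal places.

Midpoint: k1 = f(t_n, p_n); k2 = f(t_n + h/2, p_n + (h/2)·k1); p_{n+1} = p_n + h·k2.
t=0.700000, p=-0.080000:
  k1 = f(0.700000, -0.080000) = 0.032800
  k2 = f(0.970000, -0.071144) = 0.029169
  p ← -0.080000 + 0.54·0.029169 = -0.064249
t=1.240000, p=-0.064249:
  k1 = f(1.240000, -0.064249) = 0.026342
  k2 = f(1.510000, -0.057136) = 0.023426
  p ← -0.064249 + 0.54·0.023426 = -0.051599
t=1.780000, p=-0.051599:
  k1 = f(1.780000, -0.051599) = 0.021155
  k2 = f(2.050000, -0.045887) = 0.018814
  p ← -0.051599 + 0.54·0.018814 = -0.041439
p(2.32) ≈ -0.0414

-0.0414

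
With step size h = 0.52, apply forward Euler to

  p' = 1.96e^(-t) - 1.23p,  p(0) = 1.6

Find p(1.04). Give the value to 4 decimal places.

1.1811

Euler: p_{n+1} = p_n + h·f(t_n, p_n).
t=0.000000, p=1.600000: f=-0.008000 → p ← 1.600000 + 0.52·(-0.008000) = 1.595840
t=0.520000, p=1.595840: f=-0.797623 → p ← 1.595840 + 0.52·(-0.797623) = 1.181076
p(1.04) ≈ 1.1811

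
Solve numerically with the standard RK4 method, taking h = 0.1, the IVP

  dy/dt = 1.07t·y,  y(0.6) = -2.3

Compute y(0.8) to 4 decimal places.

-2.6717

RK4: k1 = f(t_n, y_n); k2 = f(t_n + h/2, y_n + (h/2)·k1); k3 = f(t_n + h/2, y_n + (h/2)·k2); k4 = f(t_n + h, y_n + h·k3); y_{n+1} = y_n + (h/6)·(k1 + 2k2 + 2k3 + k4).
t=0.600000, y=-2.300000:
  k1 = f(0.600000, -2.300000) = -1.476600
  k2 = f(0.650000, -2.373830) = -1.650999
  k3 = f(0.650000, -2.382550) = -1.657063
  k4 = f(0.700000, -2.465706) = -1.846814
  y ← -2.300000 + (0.1/6)·(k1 + 2k2 + 2k3 + k4) = -2.465659
t=0.700000, y=-2.465659:
  k1 = f(0.700000, -2.465659) = -1.846779
  k2 = f(0.750000, -2.557998) = -2.052793
  k3 = f(0.750000, -2.568299) = -2.061060
  k4 = f(0.800000, -2.671765) = -2.287031
  y ← -2.465659 + (0.1/6)·(k1 + 2k2 + 2k3 + k4) = -2.671684
y(0.8) ≈ -2.6717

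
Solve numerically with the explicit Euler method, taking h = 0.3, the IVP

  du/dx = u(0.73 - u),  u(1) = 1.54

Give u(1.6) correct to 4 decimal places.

1.0134

Euler: u_{n+1} = u_n + h·f(x_n, u_n).
x=1.000000, u=1.540000: f=-1.247400 → u ← 1.540000 + 0.3·(-1.247400) = 1.165780
x=1.300000, u=1.165780: f=-0.508024 → u ← 1.165780 + 0.3·(-0.508024) = 1.013373
u(1.6) ≈ 1.0134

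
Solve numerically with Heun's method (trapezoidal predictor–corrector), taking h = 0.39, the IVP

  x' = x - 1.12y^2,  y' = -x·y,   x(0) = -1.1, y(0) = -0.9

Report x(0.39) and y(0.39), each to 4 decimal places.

-2.2198, -1.5652

Heun on (x,y): k1 = f(t_n, state_n); k2 = f(t_n + h, state_n + h·k1); state_{n+1} = state_n + (h/2)·(k1 + k2).
0.000000: (-1.100000, -0.900000)
  k1 = (-2.007200, -0.990000)
  predictor → (-1.882808, -1.286100)
  k2 = (-3.735348, -2.421479)
  → (-2.219797, -1.565238)
(x(0.39), y(0.39)) ≈ (-2.2198, -1.5652)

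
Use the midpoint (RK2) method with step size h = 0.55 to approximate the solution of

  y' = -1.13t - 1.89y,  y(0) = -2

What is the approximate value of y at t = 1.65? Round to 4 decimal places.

-0.9611

Midpoint: k1 = f(t_n, y_n); k2 = f(t_n + h/2, y_n + (h/2)·k1); y_{n+1} = y_n + h·k2.
t=0.000000, y=-2.000000:
  k1 = f(0.000000, -2.000000) = 3.780000
  k2 = f(0.275000, -0.960500) = 1.504595
  y ← -2.000000 + 0.55·1.504595 = -1.172473
t=0.550000, y=-1.172473:
  k1 = f(0.550000, -1.172473) = 1.594473
  k2 = f(0.825000, -0.733993) = 0.454996
  y ← -1.172473 + 0.55·0.454996 = -0.922225
t=1.100000, y=-0.922225:
  k1 = f(1.100000, -0.922225) = 0.500005
  k2 = f(1.375000, -0.784724) = -0.070622
  y ← -0.922225 + 0.55·(-0.070622) = -0.961067
y(1.65) ≈ -0.9611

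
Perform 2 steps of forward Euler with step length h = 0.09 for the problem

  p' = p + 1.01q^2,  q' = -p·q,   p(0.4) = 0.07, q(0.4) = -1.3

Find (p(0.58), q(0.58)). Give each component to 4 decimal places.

Euler on (p,q): p_{n+1} = p_n + h·p', q_{n+1} = q_n + h·q'.
0.400000: (0.070000, -1.300000); f=(1.776900, 0.091000) → (0.229921, -1.291810)
0.490000: (0.229921, -1.291810); f=(1.915382, 0.297014) → (0.402305, -1.265079)
(p(0.58), q(0.58)) ≈ (0.4023, -1.2651)

0.4023, -1.2651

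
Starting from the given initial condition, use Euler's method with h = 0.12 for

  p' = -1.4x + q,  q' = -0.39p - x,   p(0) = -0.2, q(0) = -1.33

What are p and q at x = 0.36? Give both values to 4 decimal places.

-0.7367, -1.3218

Euler on (p,q): p_{n+1} = p_n + h·p', q_{n+1} = q_n + h·q'.
0.000000: (-0.200000, -1.330000); f=(-1.330000, 0.078000) → (-0.359600, -1.320640)
0.120000: (-0.359600, -1.320640); f=(-1.488640, 0.020244) → (-0.538237, -1.318211)
0.240000: (-0.538237, -1.318211); f=(-1.654211, -0.030088) → (-0.736742, -1.321821)
(p(0.36), q(0.36)) ≈ (-0.7367, -1.3218)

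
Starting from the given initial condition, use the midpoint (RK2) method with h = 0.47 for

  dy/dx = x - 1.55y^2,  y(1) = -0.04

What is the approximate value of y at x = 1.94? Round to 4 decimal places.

0.8907

Midpoint: k1 = f(x_n, y_n); k2 = f(x_n + h/2, y_n + (h/2)·k1); y_{n+1} = y_n + h·k2.
x=1.000000, y=-0.040000:
  k1 = f(1.000000, -0.040000) = 0.997520
  k2 = f(1.235000, 0.194417) = 1.176413
  y ← -0.040000 + 0.47·1.176413 = 0.512914
x=1.470000, y=0.512914:
  k1 = f(1.470000, 0.512914) = 1.062225
  k2 = f(1.705000, 0.762537) = 0.803733
  y ← 0.512914 + 0.47·0.803733 = 0.890669
y(1.94) ≈ 0.8907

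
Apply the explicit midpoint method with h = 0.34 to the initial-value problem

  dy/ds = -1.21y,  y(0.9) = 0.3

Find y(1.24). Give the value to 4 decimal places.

0.2020

Midpoint: k1 = f(s_n, y_n); k2 = f(s_n + h/2, y_n + (h/2)·k1); y_{n+1} = y_n + h·k2.
s=0.900000, y=0.300000:
  k1 = f(0.900000, 0.300000) = -0.363000
  k2 = f(1.070000, 0.238290) = -0.288331
  y ← 0.300000 + 0.34·(-0.288331) = 0.201967
y(1.24) ≈ 0.2020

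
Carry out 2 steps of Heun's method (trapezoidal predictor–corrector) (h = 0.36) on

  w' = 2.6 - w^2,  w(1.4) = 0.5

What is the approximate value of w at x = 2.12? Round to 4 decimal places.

1.3402

Heun: k1 = f(x_n, w_n); k2 = f(x_n + h, w_n + h·k1); w_{n+1} = w_n + (h/2)·(k1 + k2).
x=1.400000, w=0.500000:
  k1 = f(1.400000, 0.500000) = 2.350000
  k2 = f(1.760000, 1.346000) = 0.788284
  w ← 0.500000 + (0.36/2)·(2.350000 + 0.788284) = 1.064891
x=1.760000, w=1.064891:
  k1 = f(1.760000, 1.064891) = 1.466007
  k2 = f(2.120000, 1.592654) = 0.063454
  w ← 1.064891 + (0.36/2)·(1.466007 + 0.063454) = 1.340194
w(2.12) ≈ 1.3402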